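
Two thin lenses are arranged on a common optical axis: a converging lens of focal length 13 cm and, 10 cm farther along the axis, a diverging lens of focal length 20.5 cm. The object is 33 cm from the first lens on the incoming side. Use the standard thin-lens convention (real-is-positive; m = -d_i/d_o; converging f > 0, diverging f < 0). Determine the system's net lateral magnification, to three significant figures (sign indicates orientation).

-1.47

Lens 1: 1/d_i1 = 1/f_1 - 1/d_o1 = 1/13 - 1/33 = 0.04662 cm^-1, so d_i1 = 21.450 cm.
m_1 = -(21.450)/33 = -0.6500.
This image would form 21.450 cm past lens 1, i.e. 11.450 cm beyond lens 2, so it is a virtual object for lens 2: d_o2 = 10 - 21.450 = -11.450 cm.
Lens 2: 1/d_i2 = 1/f_2 - 1/d_o2 = 1/(-20.5) - 1/(-11.450) = 0.03856 cm^-1, so d_i2 = 25.936 cm.
m_2 = -(25.936)/(-11.450) = 2.2652.
Total m = m_1 x m_2 = (-0.6500)(2.2652) = -1.4724.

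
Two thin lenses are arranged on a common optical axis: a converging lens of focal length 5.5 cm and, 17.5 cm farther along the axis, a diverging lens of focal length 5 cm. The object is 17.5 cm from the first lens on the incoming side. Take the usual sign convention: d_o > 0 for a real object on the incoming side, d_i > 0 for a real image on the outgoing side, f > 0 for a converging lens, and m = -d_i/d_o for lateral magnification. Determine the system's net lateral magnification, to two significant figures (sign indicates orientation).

Applying the thin-lens equation to the first lens, 1/5.5 = 1/17.5 + 1/d_i1, which gives d_i1 = 8.021 cm.
Its lateral magnification is m_1 = -d_i1/d_o1 = -(8.021)/17.5 = -0.4583.
Object distance for lens 2: d_o2 = 17.5 - 8.021 = 9.479 cm.
Applying the thin-lens equation again with f_2 = -5 cm and d_o2 = 9.479 cm gives d_i2 = -3.273 cm.
m_2 = -(-3.273)/(9.479) = 0.3453.
Total m = m_1 x m_2 = (-0.4583)(0.3453) = -0.1583.

-0.16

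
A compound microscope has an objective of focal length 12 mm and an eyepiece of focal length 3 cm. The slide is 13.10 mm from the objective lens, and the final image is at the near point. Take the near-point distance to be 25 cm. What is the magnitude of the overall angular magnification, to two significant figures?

Convert to cm: f_obj = 12 mm = 1.2 cm; d_o = 13.10 mm = 1.31 cm.
Objective: 1/d_i = 1/f_obj - 1/d_o = 1/1.2 - 1/1.31 = 0.06997 cm^-1, so d_i = 14.291 cm.
m_obj = -d_i/d_o = -14.291/1.31 = -10.909.
Eyepiece angular magnification (image at near point): M_eye = 1 + D/f_e = 1 + 25/3 = 9.333.
Overall M = m_obj x M_eye = (-10.909)(9.333) = -101.82.
|M| = 101.82.

100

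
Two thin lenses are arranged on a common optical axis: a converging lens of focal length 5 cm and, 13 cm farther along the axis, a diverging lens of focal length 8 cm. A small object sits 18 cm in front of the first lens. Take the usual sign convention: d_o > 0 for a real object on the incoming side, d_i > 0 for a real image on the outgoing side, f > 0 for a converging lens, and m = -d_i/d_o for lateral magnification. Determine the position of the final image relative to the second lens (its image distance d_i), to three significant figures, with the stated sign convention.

Applying the thin-lens equation to the first lens, 1/5 = 1/18 + 1/d_i1, which gives d_i1 = 6.923 cm.
The intermediate image is 6.923 cm to the right of lens 1, so d_o2 = L - d_i1 = 13 - 6.923 = 6.077 cm.
Applying the thin-lens equation again with f_2 = -8 cm and d_o2 = 6.077 cm gives d_i2 = -3.454 cm.

-3.45 cm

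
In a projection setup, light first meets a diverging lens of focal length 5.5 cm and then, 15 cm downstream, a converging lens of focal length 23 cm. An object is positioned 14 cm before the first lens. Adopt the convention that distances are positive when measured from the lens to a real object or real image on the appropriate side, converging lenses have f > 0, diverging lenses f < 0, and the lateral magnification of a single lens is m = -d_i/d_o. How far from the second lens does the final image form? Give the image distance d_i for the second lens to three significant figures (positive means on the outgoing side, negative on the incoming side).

-108 cm

First lens: d_i1 = 1/(1/(-5.5) - 1/14) = -3.949 cm.
The intermediate image is virtual, 3.949 cm to the left of lens 1, so d_o2 = L - d_i1 = 15 - (-3.949) = 18.949 cm.
Second lens: d_i2 = 1/(1/23 - 1/(18.949)) = -107.576 cm.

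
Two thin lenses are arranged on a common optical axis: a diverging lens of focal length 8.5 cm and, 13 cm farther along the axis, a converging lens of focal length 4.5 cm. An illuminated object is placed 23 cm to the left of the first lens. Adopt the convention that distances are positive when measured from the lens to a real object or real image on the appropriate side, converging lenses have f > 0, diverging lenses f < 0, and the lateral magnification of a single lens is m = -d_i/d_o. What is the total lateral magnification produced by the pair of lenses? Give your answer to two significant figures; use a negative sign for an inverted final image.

First lens: d_i1 = 1/(1/(-8.5) - 1/23) = -6.206 cm.
m_1 = -(-6.206)/23 = 0.2698.
The intermediate image is virtual, 6.206 cm to the left of lens 1, so d_o2 = L - d_i1 = 13 - (-6.206) = 19.206 cm.
Second lens: d_i2 = 1/(1/4.5 - 1/(19.206)) = 5.877 cm.
m_2 = -(5.877)/(19.206) = -0.3060.
Total m = m_1 x m_2 = (0.2698)(-0.3060) = -0.0826.

-0.083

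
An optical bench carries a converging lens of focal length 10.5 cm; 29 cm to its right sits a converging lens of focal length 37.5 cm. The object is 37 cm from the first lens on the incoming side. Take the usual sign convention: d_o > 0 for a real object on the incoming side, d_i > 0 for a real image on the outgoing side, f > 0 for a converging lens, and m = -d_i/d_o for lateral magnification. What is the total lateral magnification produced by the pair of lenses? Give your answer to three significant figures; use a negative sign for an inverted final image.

Lens 1: 1/d_i1 = 1/f_1 - 1/d_o1 = 1/10.5 - 1/37 = 0.06821 cm^-1, so d_i1 = 14.660 cm.
m_1 = -(14.660)/37 = -0.3962.
The intermediate image is 14.660 cm to the right of lens 1, so d_o2 = L - d_i1 = 29 - 14.660 = 14.340 cm.
Lens 2: 1/d_i2 = 1/f_2 - 1/d_o2 = 1/37.5 - 1/(14.340) = -0.04307 cm^-1, so d_i2 = -23.218 cm.
m_2 = -(-23.218)/(14.340) = 1.6191.
Overall magnification: m = m_1 m_2 = -0.6415.

-0.642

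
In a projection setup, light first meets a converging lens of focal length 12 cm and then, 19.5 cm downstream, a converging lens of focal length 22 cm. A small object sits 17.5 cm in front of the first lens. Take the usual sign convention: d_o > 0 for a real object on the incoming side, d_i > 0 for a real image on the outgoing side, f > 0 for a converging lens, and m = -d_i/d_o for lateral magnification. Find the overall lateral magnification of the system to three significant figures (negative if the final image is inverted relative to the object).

Lens 1: 1/d_i1 = 1/f_1 - 1/d_o1 = 1/12 - 1/17.5 = 0.02619 cm^-1, so d_i1 = 38.182 cm.
m_1 = -(38.182)/17.5 = -2.1818.
Since 38.182 cm > 19.5 cm, the first image lies past the second lens and serves as a virtual object: d_o2 = L - d_i1 = -18.682 cm.
Lens 2: 1/d_i2 = 1/f_2 - 1/d_o2 = 1/22 - 1/(-18.682) = 0.09898 cm^-1, so d_i2 = 10.103 cm.
m_2 = -(10.103)/(-18.682) = 0.5408.
The system's lateral magnification is m_1 m_2 = (-2.1818)(0.5408) = -1.1799.

-1.18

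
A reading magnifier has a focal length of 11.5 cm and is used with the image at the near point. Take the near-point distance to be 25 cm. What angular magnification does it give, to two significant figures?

M = 1 + D/f = 1 + 25/11.5 = 3.174.

3.2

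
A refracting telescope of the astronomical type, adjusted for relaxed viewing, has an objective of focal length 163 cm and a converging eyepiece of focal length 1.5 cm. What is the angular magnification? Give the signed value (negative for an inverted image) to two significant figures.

-110

M = -f_obj/f_eye = -163/(1.5) = -108.667.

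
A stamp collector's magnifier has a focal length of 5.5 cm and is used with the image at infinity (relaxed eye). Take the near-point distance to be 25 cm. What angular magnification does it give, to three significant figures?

M = D/f = 25/5.5 = 4.545.

4.55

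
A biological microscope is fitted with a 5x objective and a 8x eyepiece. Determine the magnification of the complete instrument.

The overall magnification of a compound microscope is the product of the objective and eyepiece magnifications:
M = M_obj x M_eye = 5 x 8 = 40.

40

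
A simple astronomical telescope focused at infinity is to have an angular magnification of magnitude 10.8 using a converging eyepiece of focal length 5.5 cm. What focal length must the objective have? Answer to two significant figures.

|M| = f_obj/|f_eye|, so f_obj = |M| x |f_eye| = 10.8 x 5.5 = 59.400 cm.

59 cm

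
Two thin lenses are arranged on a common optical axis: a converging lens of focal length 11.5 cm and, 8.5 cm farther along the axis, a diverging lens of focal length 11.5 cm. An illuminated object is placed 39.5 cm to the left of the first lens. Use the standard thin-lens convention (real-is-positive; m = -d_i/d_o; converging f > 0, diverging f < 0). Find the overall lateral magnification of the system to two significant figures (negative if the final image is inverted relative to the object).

Applying the thin-lens equation to the first lens, 1/11.5 = 1/39.5 + 1/d_i1, which gives d_i1 = 16.223 cm.
Its lateral magnification is m_1 = -d_i1/d_o1 = -(16.223)/39.5 = -0.4107.
Since 16.223 cm > 8.5 cm, the first image lies past the second lens and serves as a virtual object: d_o2 = L - d_i1 = -7.723 cm.
Applying the thin-lens equation again with f_2 = -11.5 cm and d_o2 = -7.723 cm gives d_i2 = 23.517 cm.
m_2 = -(23.517)/(-7.723) = 3.0449.
Total m = m_1 x m_2 = (-0.4107)(3.0449) = -1.2506.

-1.3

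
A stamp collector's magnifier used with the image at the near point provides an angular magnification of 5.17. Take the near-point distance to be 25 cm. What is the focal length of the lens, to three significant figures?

6.00 cm

For the image at the near point, M = 1 + D/f.
f = D/(M - 1) = 25/(5.17 - 1) = 5.995 cm.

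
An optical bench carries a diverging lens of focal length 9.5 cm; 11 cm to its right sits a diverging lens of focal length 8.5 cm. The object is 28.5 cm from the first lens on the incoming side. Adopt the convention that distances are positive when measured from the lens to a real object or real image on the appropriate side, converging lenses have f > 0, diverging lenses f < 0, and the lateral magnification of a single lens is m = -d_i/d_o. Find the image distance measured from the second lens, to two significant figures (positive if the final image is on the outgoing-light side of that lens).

-5.8 cm

Lens 1: 1/d_i1 = 1/f_1 - 1/d_o1 = 1/(-9.5) - 1/28.5 = -0.14035 cm^-1, so d_i1 = -7.125 cm.
With d_i1 < 0 the first image is virtual and lies on the object side; the object distance for lens 2 is d_o2 = 11 - (-7.125) = 18.125 cm.
Lens 2: 1/d_i2 = 1/f_2 - 1/d_o2 = 1/(-8.5) - 1/(18.125) = -0.17282 cm^-1, so d_i2 = -5.786 cm.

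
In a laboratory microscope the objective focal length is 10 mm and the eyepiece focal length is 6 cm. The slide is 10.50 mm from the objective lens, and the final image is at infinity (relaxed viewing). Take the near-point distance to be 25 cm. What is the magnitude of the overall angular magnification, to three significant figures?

83.3

Convert to cm: f_obj = 10 mm = 1 cm; d_o = 10.50 mm = 1.05 cm.
Objective: 1/d_i = 1/f_obj - 1/d_o = 1/1 - 1/1.05 = 0.04762 cm^-1, so d_i = 21.000 cm.
m_obj = -d_i/d_o = -21.000/1.05 = -20.000.
Eyepiece angular magnification (image at infinity): M_eye = D/f_e = 25/6 = 4.167.
Overall M = m_obj x M_eye = (-20.000)(4.167) = -83.33.
|M| = 83.33.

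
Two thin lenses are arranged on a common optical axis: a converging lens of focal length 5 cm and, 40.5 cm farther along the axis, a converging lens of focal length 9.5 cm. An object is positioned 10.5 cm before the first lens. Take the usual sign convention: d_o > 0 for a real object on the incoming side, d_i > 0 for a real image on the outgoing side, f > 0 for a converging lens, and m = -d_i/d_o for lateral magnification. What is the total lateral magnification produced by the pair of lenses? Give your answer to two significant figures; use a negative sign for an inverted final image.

Applying the thin-lens equation to the first lens, 1/5 = 1/10.5 + 1/d_i1, which gives d_i1 = 9.545 cm.
Its lateral magnification is m_1 = -d_i1/d_o1 = -(9.545)/10.5 = -0.9091.
Object distance for lens 2: d_o2 = 40.5 - 9.545 = 30.955 cm.
Applying the thin-lens equation again with f_2 = 9.5 cm and d_o2 = 30.955 cm gives d_i2 = 13.707 cm.
m_2 = -(13.707)/(30.955) = -0.4428.
The system's lateral magnification is m_1 m_2 = (-0.9091)(-0.4428) = 0.4025.

0.40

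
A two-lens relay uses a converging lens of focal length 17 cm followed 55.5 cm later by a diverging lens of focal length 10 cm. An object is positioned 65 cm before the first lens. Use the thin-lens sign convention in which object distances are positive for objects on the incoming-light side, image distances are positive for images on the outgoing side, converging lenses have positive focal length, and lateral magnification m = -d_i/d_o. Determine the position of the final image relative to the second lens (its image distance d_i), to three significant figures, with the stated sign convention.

-7.65 cm

Lens 1: 1/d_i1 = 1/f_1 - 1/d_o1 = 1/17 - 1/65 = 0.04344 cm^-1, so d_i1 = 23.021 cm.
The intermediate image is 23.021 cm to the right of lens 1, so d_o2 = L - d_i1 = 55.5 - 23.021 = 32.479 cm.
Lens 2: 1/d_i2 = 1/f_2 - 1/d_o2 = 1/(-10) - 1/(32.479) = -0.13079 cm^-1, so d_i2 = -7.646 cm.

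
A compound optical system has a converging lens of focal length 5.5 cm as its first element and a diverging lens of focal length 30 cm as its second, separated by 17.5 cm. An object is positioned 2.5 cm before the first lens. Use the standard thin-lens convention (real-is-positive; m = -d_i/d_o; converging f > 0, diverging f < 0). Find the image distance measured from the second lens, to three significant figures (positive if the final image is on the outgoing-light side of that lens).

Lens 1: 1/d_i1 = 1/f_1 - 1/d_o1 = 1/5.5 - 1/2.5 = -0.21818 cm^-1, so d_i1 = -4.583 cm.
With d_i1 < 0 the first image is virtual and lies on the object side; the object distance for lens 2 is d_o2 = 17.5 - (-4.583) = 22.083 cm.
Lens 2: 1/d_i2 = 1/f_2 - 1/d_o2 = 1/(-30) - 1/(22.083) = -0.07862 cm^-1, so d_i2 = -12.720 cm.

-12.7 cm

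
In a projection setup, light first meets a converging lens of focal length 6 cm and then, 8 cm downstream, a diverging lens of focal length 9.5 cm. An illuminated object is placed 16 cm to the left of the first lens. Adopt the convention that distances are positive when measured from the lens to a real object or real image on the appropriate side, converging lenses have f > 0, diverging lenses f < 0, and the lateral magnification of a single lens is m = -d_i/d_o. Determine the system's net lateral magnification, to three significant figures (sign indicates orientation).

First lens: d_i1 = 1/(1/6 - 1/16) = 9.600 cm.
m_1 = -(9.600)/16 = -0.6000.
This image would form 9.600 cm past lens 1, i.e. 1.600 cm beyond lens 2, so it is a virtual object for lens 2: d_o2 = 8 - 9.600 = -1.600 cm.
Second lens: d_i2 = 1/(1/(-9.5) - 1/(-1.600)) = 1.924 cm.
m_2 = -(1.924)/(-1.600) = 1.2025.
Total m = m_1 x m_2 = (-0.6000)(1.2025) = -0.7215.

-0.722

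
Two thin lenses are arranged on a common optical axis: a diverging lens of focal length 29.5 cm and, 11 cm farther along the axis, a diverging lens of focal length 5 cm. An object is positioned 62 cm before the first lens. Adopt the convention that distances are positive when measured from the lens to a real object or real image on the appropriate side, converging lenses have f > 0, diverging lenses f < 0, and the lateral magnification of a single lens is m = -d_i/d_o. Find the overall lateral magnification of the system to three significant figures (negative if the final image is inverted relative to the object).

0.0448

First lens: d_i1 = 1/(1/(-29.5) - 1/62) = -19.989 cm.
m_1 = -(-19.989)/62 = 0.3224.
The intermediate image is virtual, 19.989 cm to the left of lens 1, so d_o2 = L - d_i1 = 11 - (-19.989) = 30.989 cm.
Second lens: d_i2 = 1/(1/(-5) - 1/(30.989)) = -4.305 cm.
m_2 = -(-4.305)/(30.989) = 0.1389.
Overall magnification: m = m_1 m_2 = 0.0448.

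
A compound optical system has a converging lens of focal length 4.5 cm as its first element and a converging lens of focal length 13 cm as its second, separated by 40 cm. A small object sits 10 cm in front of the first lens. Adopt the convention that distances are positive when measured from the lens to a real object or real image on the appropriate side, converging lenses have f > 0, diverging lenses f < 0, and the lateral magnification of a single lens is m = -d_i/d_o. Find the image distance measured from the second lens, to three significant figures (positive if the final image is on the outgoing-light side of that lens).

22.0 cm

Lens 1: 1/d_i1 = 1/f_1 - 1/d_o1 = 1/4.5 - 1/10 = 0.12222 cm^-1, so d_i1 = 8.182 cm.
Object distance for lens 2: d_o2 = 40 - 8.182 = 31.818 cm.
Lens 2: 1/d_i2 = 1/f_2 - 1/d_o2 = 1/13 - 1/(31.818) = 0.04549 cm^-1, so d_i2 = 21.981 cm.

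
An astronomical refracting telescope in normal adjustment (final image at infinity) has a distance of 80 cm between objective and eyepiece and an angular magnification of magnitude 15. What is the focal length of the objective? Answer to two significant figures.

In normal adjustment the tube length equals f_obj + f_eye and |M| = f_obj/f_eye.
So f_obj = 15 f_eye and 15 f_eye + f_eye = 80 cm, giving f_eye = 80/16 = 5.000 cm and f_obj = 75.000 cm.

75 cm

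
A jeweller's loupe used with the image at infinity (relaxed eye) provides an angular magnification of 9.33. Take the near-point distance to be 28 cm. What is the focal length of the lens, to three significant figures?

3.00 cm

For the image at infinity, M = D/f.
f = D/M = 28/9.33 = 3.001 cm.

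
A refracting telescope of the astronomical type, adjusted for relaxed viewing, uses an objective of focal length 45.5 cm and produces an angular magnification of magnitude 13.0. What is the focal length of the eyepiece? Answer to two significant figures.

3.5 cm

|M| = f_obj/f_eye, so f_eye = f_obj/|M| = 45.5/13.0 = 3.500 cm.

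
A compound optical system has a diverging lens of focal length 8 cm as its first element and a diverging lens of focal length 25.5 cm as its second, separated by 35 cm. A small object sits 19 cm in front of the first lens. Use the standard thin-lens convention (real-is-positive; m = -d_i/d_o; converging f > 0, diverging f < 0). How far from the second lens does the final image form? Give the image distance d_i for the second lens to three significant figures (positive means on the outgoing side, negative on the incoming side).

-15.7 cm

First lens: d_i1 = 1/(1/(-8) - 1/19) = -5.630 cm.
The intermediate image is virtual, 5.630 cm to the left of lens 1, so d_o2 = L - d_i1 = 35 - (-5.630) = 40.630 cm.
Second lens: d_i2 = 1/(1/(-25.5) - 1/(40.630)) = -15.667 cm.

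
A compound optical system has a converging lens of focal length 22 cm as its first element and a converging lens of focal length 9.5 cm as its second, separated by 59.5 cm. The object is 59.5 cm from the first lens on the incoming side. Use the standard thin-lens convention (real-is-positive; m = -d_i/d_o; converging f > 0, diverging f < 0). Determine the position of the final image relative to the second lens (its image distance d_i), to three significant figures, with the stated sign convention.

Lens 1: 1/d_i1 = 1/f_1 - 1/d_o1 = 1/22 - 1/59.5 = 0.02865 cm^-1, so d_i1 = 34.907 cm.
That image sits 24.593 cm in front of the second lens, so d_o2 = 24.593 cm.
Lens 2: 1/d_i2 = 1/f_2 - 1/d_o2 = 1/9.5 - 1/(24.593) = 0.06460 cm^-1, so d_i2 = 15.479 cm.

15.5 cm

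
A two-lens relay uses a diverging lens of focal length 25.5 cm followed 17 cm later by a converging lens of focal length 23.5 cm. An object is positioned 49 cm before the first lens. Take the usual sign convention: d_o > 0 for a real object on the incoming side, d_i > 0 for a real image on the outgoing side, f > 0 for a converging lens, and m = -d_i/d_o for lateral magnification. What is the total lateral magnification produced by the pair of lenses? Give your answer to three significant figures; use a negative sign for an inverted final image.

Applying the thin-lens equation to the first lens, 1/(-25.5) = 1/49 + 1/d_i1, which gives d_i1 = -16.772 cm.
Its lateral magnification is m_1 = -d_i1/d_o1 = -(-16.772)/49 = 0.3423.
The intermediate image is virtual, 16.772 cm to the left of lens 1, so d_o2 = L - d_i1 = 17 - (-16.772) = 33.772 cm.
Applying the thin-lens equation again with f_2 = 23.5 cm and d_o2 = 33.772 cm gives d_i2 = 77.264 cm.
m_2 = -(77.264)/(33.772) = -2.2878.
Total m = m_1 x m_2 = (0.3423)(-2.2878) = -0.7831.

-0.783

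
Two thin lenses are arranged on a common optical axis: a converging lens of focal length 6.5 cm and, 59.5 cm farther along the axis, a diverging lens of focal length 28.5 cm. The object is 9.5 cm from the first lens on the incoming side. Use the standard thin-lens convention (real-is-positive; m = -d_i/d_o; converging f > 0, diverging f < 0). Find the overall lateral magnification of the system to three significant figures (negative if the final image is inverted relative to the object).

Applying the thin-lens equation to the first lens, 1/6.5 = 1/9.5 + 1/d_i1, which gives d_i1 = 20.583 cm.
Its lateral magnification is m_1 = -d_i1/d_o1 = -(20.583)/9.5 = -2.1667.
That image sits 38.917 cm in front of the second lens, so d_o2 = 38.917 cm.
Applying the thin-lens equation again with f_2 = -28.5 cm and d_o2 = 38.917 cm gives d_i2 = -16.452 cm.
m_2 = -(-16.452)/(38.917) = 0.4227.
The system's lateral magnification is m_1 m_2 = (-2.1667)(0.4227) = -0.9159.

-0.916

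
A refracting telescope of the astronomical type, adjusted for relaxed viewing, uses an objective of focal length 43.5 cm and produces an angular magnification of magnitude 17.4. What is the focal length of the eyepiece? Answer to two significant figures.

|M| = f_obj/f_eye, so f_eye = f_obj/|M| = 43.5/17.4 = 2.500 cm.

2.5 cm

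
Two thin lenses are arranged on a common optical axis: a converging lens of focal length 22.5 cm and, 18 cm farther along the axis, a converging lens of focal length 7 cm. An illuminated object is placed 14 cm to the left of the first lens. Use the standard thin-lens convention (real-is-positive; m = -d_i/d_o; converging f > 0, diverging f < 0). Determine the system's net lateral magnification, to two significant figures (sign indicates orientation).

-0.39

Applying the thin-lens equation to the first lens, 1/22.5 = 1/14 + 1/d_i1, which gives d_i1 = -37.059 cm.
Its lateral magnification is m_1 = -d_i1/d_o1 = -(-37.059)/14 = 2.6471.
With d_i1 < 0 the first image is virtual and lies on the object side; the object distance for lens 2 is d_o2 = 18 - (-37.059) = 55.059 cm.
Applying the thin-lens equation again with f_2 = 7 cm and d_o2 = 55.059 cm gives d_i2 = 8.020 cm.
m_2 = -(8.020)/(55.059) = -0.1457.
Overall magnification: m = m_1 m_2 = -0.3856.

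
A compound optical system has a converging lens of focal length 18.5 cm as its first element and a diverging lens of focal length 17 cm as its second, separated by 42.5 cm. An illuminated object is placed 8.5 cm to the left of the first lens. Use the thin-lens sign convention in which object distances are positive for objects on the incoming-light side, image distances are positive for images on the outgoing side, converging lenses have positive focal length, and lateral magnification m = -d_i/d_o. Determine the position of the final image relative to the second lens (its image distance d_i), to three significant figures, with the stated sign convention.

-13.2 cm

Lens 1: 1/d_i1 = 1/f_1 - 1/d_o1 = 1/18.5 - 1/8.5 = -0.06359 cm^-1, so d_i1 = -15.725 cm.
With d_i1 < 0 the first image is virtual and lies on the object side; the object distance for lens 2 is d_o2 = 42.5 - (-15.725) = 58.225 cm.
Lens 2: 1/d_i2 = 1/f_2 - 1/d_o2 = 1/(-17) - 1/(58.225) = -0.07600 cm^-1, so d_i2 = -13.158 cm.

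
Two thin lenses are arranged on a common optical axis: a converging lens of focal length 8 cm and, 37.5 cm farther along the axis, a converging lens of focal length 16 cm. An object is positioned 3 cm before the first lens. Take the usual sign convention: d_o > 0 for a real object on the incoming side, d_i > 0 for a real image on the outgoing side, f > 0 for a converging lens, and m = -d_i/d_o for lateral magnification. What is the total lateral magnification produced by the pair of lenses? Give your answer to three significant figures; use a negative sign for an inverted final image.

-0.973

Applying the thin-lens equation to the first lens, 1/8 = 1/3 + 1/d_i1, which gives d_i1 = -4.800 cm.
Its lateral magnification is m_1 = -d_i1/d_o1 = -(-4.800)/3 = 1.6000.
The intermediate image is virtual, 4.800 cm to the left of lens 1, so d_o2 = L - d_i1 = 37.5 - (-4.800) = 42.300 cm.
Applying the thin-lens equation again with f_2 = 16 cm and d_o2 = 42.300 cm gives d_i2 = 25.734 cm.
m_2 = -(25.734)/(42.300) = -0.6084.
Overall magnification: m = m_1 m_2 = -0.9734.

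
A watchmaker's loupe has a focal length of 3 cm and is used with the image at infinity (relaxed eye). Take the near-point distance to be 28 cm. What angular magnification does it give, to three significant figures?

M = D/f = 28/3 = 9.333.

9.33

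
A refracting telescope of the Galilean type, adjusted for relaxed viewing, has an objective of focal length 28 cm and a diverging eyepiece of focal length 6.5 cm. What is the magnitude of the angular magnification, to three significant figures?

|M| = f_obj/|f_eye| = 28/6.5 = 4.308.

4.31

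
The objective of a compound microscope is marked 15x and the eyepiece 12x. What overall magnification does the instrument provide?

The overall magnification of a compound microscope is the product of the objective and eyepiece magnifications:
M = M_obj x M_eye = 15 x 12 = 180.

180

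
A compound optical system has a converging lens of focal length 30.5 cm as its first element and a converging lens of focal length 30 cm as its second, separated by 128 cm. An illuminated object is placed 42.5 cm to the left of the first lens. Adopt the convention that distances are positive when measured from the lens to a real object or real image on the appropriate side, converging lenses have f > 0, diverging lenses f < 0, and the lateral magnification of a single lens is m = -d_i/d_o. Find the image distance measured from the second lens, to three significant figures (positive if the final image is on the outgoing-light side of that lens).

-59.8 cm

Lens 1: 1/d_i1 = 1/f_1 - 1/d_o1 = 1/30.5 - 1/42.5 = 0.00926 cm^-1, so d_i1 = 108.021 cm.
The intermediate image is 108.021 cm to the right of lens 1, so d_o2 = L - d_i1 = 128 - 108.021 = 19.979 cm.
Lens 2: 1/d_i2 = 1/f_2 - 1/d_o2 = 1/30 - 1/(19.979) = -0.01672 cm^-1, so d_i2 = -59.813 cm.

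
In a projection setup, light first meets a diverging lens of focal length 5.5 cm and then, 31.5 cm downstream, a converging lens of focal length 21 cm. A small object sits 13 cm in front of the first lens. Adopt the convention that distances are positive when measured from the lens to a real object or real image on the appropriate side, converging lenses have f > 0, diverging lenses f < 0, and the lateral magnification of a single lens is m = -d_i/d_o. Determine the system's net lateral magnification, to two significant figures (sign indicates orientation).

-0.43

Applying the thin-lens equation to the first lens, 1/(-5.5) = 1/13 + 1/d_i1, which gives d_i1 = -3.865 cm.
Its lateral magnification is m_1 = -d_i1/d_o1 = -(-3.865)/13 = 0.2973.
With d_i1 < 0 the first image is virtual and lies on the object side; the object distance for lens 2 is d_o2 = 31.5 - (-3.865) = 35.365 cm.
Applying the thin-lens equation again with f_2 = 21 cm and d_o2 = 35.365 cm gives d_i2 = 51.700 cm.
m_2 = -(51.700)/(35.365) = -1.4619.
Total m = m_1 x m_2 = (0.2973)(-1.4619) = -0.4346.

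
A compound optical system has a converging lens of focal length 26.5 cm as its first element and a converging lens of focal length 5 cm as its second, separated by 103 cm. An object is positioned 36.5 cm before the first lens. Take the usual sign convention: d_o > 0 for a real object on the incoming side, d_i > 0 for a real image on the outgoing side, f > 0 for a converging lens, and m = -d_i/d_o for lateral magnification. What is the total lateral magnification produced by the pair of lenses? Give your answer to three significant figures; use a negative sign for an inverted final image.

10.4

Lens 1: 1/d_i1 = 1/f_1 - 1/d_o1 = 1/26.5 - 1/36.5 = 0.01034 cm^-1, so d_i1 = 96.725 cm.
m_1 = -(96.725)/36.5 = -2.6500.
The intermediate image is 96.725 cm to the right of lens 1, so d_o2 = L - d_i1 = 103 - 96.725 = 6.275 cm.
Lens 2: 1/d_i2 = 1/f_2 - 1/d_o2 = 1/5 - 1/(6.275) = 0.04064 cm^-1, so d_i2 = 24.608 cm.
m_2 = -(24.608)/(6.275) = -3.9216.
The system's lateral magnification is m_1 m_2 = (-2.6500)(-3.9216) = 10.3922.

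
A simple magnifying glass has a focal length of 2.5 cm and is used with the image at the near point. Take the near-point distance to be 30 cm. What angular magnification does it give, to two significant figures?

13

M = 1 + D/f = 1 + 30/2.5 = 13.000.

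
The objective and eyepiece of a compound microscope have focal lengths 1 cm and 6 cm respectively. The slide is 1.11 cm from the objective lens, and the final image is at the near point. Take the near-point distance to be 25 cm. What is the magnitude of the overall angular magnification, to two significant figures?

47

Objective: 1/d_i = 1/f_obj - 1/d_o = 1/1 - 1/1.11 = 0.09910 cm^-1, so d_i = 10.091 cm.
m_obj = -d_i/d_o = -10.091/1.11 = -9.091.
Eyepiece angular magnification (image at near point): M_eye = 1 + D/f_e = 1 + 25/6 = 5.167.
Overall M = m_obj x M_eye = (-9.091)(5.167) = -46.97.
|M| = 46.97.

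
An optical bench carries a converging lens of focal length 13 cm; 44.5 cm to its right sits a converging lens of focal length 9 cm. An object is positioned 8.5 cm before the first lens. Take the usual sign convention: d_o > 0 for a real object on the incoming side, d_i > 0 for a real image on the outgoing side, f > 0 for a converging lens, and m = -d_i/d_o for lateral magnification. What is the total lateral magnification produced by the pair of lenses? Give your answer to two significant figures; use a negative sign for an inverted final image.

-0.43

Applying the thin-lens equation to the first lens, 1/13 = 1/8.5 + 1/d_i1, which gives d_i1 = -24.556 cm.
Its lateral magnification is m_1 = -d_i1/d_o1 = -(-24.556)/8.5 = 2.8889.
The intermediate image is virtual, 24.556 cm to the left of lens 1, so d_o2 = L - d_i1 = 44.5 - (-24.556) = 69.056 cm.
Applying the thin-lens equation again with f_2 = 9 cm and d_o2 = 69.056 cm gives d_i2 = 10.349 cm.
m_2 = -(10.349)/(69.056) = -0.1499.
The system's lateral magnification is m_1 m_2 = (2.8889)(-0.1499) = -0.4329.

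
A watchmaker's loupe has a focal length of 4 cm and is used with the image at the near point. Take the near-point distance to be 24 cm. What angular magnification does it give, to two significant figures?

7.0

M = 1 + D/f = 1 + 24/4 = 7.000.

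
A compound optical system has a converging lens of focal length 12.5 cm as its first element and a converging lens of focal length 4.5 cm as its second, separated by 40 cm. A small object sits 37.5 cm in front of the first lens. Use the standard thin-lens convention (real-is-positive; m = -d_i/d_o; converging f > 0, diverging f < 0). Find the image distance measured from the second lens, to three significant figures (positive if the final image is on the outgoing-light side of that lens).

Applying the thin-lens equation to the first lens, 1/12.5 = 1/37.5 + 1/d_i1, which gives d_i1 = 18.750 cm.
That image sits 21.250 cm in front of the second lens, so d_o2 = 21.250 cm.
Applying the thin-lens equation again with f_2 = 4.5 cm and d_o2 = 21.250 cm gives d_i2 = 5.709 cm.

5.71 cm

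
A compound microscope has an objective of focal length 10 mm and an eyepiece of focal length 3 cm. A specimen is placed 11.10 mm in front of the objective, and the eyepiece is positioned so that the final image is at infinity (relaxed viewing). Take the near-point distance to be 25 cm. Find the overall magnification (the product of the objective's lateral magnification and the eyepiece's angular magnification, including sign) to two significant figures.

Convert to cm: f_obj = 10 mm = 1 cm; d_o = 11.10 mm = 1.11 cm.
Objective: 1/d_i = 1/f_obj - 1/d_o = 1/1 - 1/1.11 = 0.09910 cm^-1, so d_i = 10.091 cm.
m_obj = -d_i/d_o = -10.091/1.11 = -9.091.
Eyepiece angular magnification (image at infinity): M_eye = D/f_e = 25/3 = 8.333.
Overall M = m_obj x M_eye = (-9.091)(8.333) = -75.76.

-76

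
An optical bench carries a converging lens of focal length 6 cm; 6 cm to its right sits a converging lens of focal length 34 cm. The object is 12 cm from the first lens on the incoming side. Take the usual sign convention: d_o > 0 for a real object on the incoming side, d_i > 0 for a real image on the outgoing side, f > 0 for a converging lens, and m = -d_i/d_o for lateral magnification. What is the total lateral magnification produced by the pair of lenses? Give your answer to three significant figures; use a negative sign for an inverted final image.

First lens: d_i1 = 1/(1/6 - 1/12) = 12.000 cm.
m_1 = -(12.000)/12 = -1.0000.
Since 12.000 cm > 6 cm, the first image lies past the second lens and serves as a virtual object: d_o2 = L - d_i1 = -6.000 cm.
Second lens: d_i2 = 1/(1/34 - 1/(-6.000)) = 5.100 cm.
m_2 = -(5.100)/(-6.000) = 0.8500.
Total m = m_1 x m_2 = (-1.0000)(0.8500) = -0.8500.

-0.850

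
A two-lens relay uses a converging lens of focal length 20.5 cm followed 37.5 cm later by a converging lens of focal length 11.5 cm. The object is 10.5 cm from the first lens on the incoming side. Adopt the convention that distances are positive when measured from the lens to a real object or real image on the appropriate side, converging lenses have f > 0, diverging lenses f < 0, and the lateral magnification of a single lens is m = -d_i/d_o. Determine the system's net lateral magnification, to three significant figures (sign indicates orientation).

Lens 1: 1/d_i1 = 1/f_1 - 1/d_o1 = 1/20.5 - 1/10.5 = -0.04646 cm^-1, so d_i1 = -21.525 cm.
m_1 = -(-21.525)/10.5 = 2.0500.
With d_i1 < 0 the first image is virtual and lies on the object side; the object distance for lens 2 is d_o2 = 37.5 - (-21.525) = 59.025 cm.
Lens 2: 1/d_i2 = 1/f_2 - 1/d_o2 = 1/11.5 - 1/(59.025) = 0.07001 cm^-1, so d_i2 = 14.283 cm.
m_2 = -(14.283)/(59.025) = -0.2420.
The system's lateral magnification is m_1 m_2 = (2.0500)(-0.2420) = -0.4961.

-0.496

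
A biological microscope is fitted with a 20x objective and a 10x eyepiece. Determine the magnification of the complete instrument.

The overall magnification of a compound microscope is the product of the objective and eyepiece magnifications:
M = M_obj x M_eye = 20 x 10 = 200.

200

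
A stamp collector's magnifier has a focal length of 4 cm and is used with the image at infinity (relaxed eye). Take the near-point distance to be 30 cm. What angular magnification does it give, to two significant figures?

M = D/f = 30/4 = 7.500.

7.5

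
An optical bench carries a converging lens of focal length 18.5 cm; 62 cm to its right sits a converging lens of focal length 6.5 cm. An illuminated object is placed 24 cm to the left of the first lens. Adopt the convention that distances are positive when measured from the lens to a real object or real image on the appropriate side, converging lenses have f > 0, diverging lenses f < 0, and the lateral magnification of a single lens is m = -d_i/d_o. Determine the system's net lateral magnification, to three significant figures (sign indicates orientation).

-0.867

Applying the thin-lens equation to the first lens, 1/18.5 = 1/24 + 1/d_i1, which gives d_i1 = 80.727 cm.
Its lateral magnification is m_1 = -d_i1/d_o1 = -(80.727)/24 = -3.3636.
Since 80.727 cm > 62 cm, the first image lies past the second lens and serves as a virtual object: d_o2 = L - d_i1 = -18.727 cm.
Applying the thin-lens equation again with f_2 = 6.5 cm and d_o2 = -18.727 cm gives d_i2 = 4.825 cm.
m_2 = -(4.825)/(-18.727) = 0.2577.
Overall magnification: m = m_1 m_2 = -0.8667.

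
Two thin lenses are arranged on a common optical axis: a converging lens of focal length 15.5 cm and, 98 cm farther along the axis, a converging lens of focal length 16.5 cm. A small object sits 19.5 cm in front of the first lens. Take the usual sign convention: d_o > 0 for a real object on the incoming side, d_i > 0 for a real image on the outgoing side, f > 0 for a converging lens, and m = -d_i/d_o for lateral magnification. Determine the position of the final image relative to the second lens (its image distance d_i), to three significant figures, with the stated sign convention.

62.4 cm

Applying the thin-lens equation to the first lens, 1/15.5 = 1/19.5 + 1/d_i1, which gives d_i1 = 75.562 cm.
The intermediate image is 75.562 cm to the right of lens 1, so d_o2 = L - d_i1 = 98 - 75.562 = 22.438 cm.
Applying the thin-lens equation again with f_2 = 16.5 cm and d_o2 = 22.438 cm gives d_i2 = 62.353 cm.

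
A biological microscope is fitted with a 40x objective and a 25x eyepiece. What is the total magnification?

1000

The overall magnification of a compound microscope is the product of the objective and eyepiece magnifications:
M = M_obj x M_eye = 40 x 25 = 1000.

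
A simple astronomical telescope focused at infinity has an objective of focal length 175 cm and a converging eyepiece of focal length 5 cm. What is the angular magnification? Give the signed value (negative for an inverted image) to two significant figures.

M = -f_obj/f_eye = -175/(5) = -35.000.

-35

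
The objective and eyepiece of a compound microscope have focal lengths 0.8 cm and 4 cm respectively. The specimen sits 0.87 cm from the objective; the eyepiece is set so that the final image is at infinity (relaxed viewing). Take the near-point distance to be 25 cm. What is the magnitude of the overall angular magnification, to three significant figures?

Objective: 1/d_i = 1/f_obj - 1/d_o = 1/0.8 - 1/0.87 = 0.10057 cm^-1, so d_i = 9.943 cm.
m_obj = -d_i/d_o = -9.943/0.87 = -11.429.
Eyepiece angular magnification (image at infinity): M_eye = D/f_e = 25/4 = 6.250.
Overall M = m_obj x M_eye = (-11.429)(6.250) = -71.43.
|M| = 71.43.

71.4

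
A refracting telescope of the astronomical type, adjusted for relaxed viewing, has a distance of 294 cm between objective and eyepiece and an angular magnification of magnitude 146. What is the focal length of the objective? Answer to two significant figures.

290 cm

In normal adjustment the tube length equals f_obj + f_eye and |M| = f_obj/f_eye.
So f_obj = 146 f_eye and 146 f_eye + f_eye = 294 cm, giving f_eye = 294/147 = 2.000 cm and f_obj = 292.000 cm.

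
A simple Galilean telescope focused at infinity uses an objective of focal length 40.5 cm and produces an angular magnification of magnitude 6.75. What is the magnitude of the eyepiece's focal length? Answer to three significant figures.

|M| = f_obj/|f_eye|, so |f_eye| = f_obj/|M| = 40.5/6.75 = 6.000 cm.
(The eyepiece is diverging, so its signed focal length is -6.000 cm.)

6.00 cm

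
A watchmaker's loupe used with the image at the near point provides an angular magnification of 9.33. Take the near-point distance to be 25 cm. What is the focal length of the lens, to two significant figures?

For the image at the near point, M = 1 + D/f.
f = D/(M - 1) = 25/(9.33 - 1) = 3.001 cm.

3.0 cm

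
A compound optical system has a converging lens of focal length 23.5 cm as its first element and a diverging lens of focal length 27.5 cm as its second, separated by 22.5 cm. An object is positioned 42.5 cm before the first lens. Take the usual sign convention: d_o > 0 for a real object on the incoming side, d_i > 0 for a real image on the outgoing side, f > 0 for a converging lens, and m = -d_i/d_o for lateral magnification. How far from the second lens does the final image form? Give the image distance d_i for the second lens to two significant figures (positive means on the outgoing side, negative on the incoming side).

Applying the thin-lens equation to the first lens, 1/23.5 = 1/42.5 + 1/d_i1, which gives d_i1 = 52.566 cm.
Since 52.566 cm > 22.5 cm, the first image lies past the second lens and serves as a virtual object: d_o2 = L - d_i1 = -30.066 cm.
Applying the thin-lens equation again with f_2 = -27.5 cm and d_o2 = -30.066 cm gives d_i2 = -322.244 cm.

-320 cm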